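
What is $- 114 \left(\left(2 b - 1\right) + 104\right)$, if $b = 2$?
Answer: $-12198$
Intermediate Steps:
$- 114 \left(\left(2 b - 1\right) + 104\right) = - 114 \left(\left(2 \cdot 2 - 1\right) + 104\right) = - 114 \left(\left(4 - 1\right) + 104\right) = - 114 \left(3 + 104\right) = \left(-114\right) 107 = -12198$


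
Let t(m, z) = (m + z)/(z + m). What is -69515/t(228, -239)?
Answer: -69515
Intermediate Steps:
t(m, z) = 1 (t(m, z) = (m + z)/(m + z) = 1)
-69515/t(228, -239) = -69515/1 = -69515*1 = -69515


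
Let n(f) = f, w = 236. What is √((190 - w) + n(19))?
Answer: 3*I*√3 ≈ 5.1962*I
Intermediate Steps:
√((190 - w) + n(19)) = √((190 - 1*236) + 19) = √((190 - 236) + 19) = √(-46 + 19) = √(-27) = 3*I*√3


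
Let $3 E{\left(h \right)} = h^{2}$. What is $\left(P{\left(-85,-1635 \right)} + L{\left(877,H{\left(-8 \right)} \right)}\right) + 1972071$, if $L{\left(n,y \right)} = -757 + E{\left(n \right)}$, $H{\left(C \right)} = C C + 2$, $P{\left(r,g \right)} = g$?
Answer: $\frac{6678166}{3} \approx 2.2261 \cdot 10^{6}$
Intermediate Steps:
$H{\left(C \right)} = 2 + C^{2}$ ($H{\left(C \right)} = C^{2} + 2 = 2 + C^{2}$)
$E{\left(h \right)} = \frac{h^{2}}{3}$
$L{\left(n,y \right)} = -757 + \frac{n^{2}}{3}$
$\left(P{\left(-85,-1635 \right)} + L{\left(877,H{\left(-8 \right)} \right)}\right) + 1972071 = \left(-1635 - \left(757 - \frac{877^{2}}{3}\right)\right) + 1972071 = \left(-1635 + \left(-757 + \frac{1}{3} \cdot 769129\right)\right) + 1972071 = \left(-1635 + \left(-757 + \frac{769129}{3}\right)\right) + 1972071 = \left(-1635 + \frac{766858}{3}\right) + 1972071 = \frac{761953}{3} + 1972071 = \frac{6678166}{3}$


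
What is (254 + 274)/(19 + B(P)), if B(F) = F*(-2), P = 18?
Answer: -528/17 ≈ -31.059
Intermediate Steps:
B(F) = -2*F
(254 + 274)/(19 + B(P)) = (254 + 274)/(19 - 2*18) = 528/(19 - 36) = 528/(-17) = 528*(-1/17) = -528/17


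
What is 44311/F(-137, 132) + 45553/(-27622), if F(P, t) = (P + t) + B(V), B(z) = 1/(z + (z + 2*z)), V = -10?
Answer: -48967493833/5552022 ≈ -8819.8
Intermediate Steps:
B(z) = 1/(4*z) (B(z) = 1/(z + 3*z) = 1/(4*z))
F(P, t) = -1/40 + P + t (F(P, t) = (P + t) + (¼)/(-10) = (P + t) + (¼)*(-⅒) = (P + t) - 1/40 = -1/40 + P + t)
44311/F(-137, 132) + 45553/(-27622) = 44311/(-1/40 - 137 + 132) + 45553/(-27622) = 44311/(-201/40) + 45553*(-1/27622) = 44311*(-40/201) - 45553/27622 = -1772440/201 - 45553/27622 = -48967493833/5552022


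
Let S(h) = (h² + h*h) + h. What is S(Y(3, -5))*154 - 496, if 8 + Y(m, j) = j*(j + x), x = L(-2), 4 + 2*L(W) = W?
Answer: 319824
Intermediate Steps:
L(W) = -2 + W/2
x = -3 (x = -2 + (½)*(-2) = -2 - 1 = -3)
Y(m, j) = -8 + j*(-3 + j) (Y(m, j) = -8 + j*(j - 3) = -8 + j*(-3 + j))
S(h) = h + 2*h² (S(h) = (h² + h²) + h = 2*h² + h = h + 2*h²)
S(Y(3, -5))*154 - 496 = ((-8 + (-5)² - 3*(-5))*(1 + 2*(-8 + (-5)² - 3*(-5))))*154 - 496 = ((-8 + 25 + 15)*(1 + 2*(-8 + 25 + 15)))*154 - 496 = (32*(1 + 2*32))*154 - 496 = (32*(1 + 64))*154 - 496 = (32*65)*154 - 496 = 2080*154 - 496 = 320320 - 496 = 319824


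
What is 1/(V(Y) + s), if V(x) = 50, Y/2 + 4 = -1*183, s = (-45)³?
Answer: -1/91075 ≈ -1.0980e-5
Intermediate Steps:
s = -91125
Y = -374 (Y = -8 + 2*(-1*183) = -8 + 2*(-183) = -8 - 366 = -374)
1/(V(Y) + s) = 1/(50 - 91125) = 1/(-91075) = -1/91075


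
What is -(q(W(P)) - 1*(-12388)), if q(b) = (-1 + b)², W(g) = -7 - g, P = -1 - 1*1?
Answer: -12424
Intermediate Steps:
P = -2 (P = -1 - 1 = -2)
-(q(W(P)) - 1*(-12388)) = -((-1 + (-7 - 1*(-2)))² - 1*(-12388)) = -((-1 + (-7 + 2))² + 12388) = -((-1 - 5)² + 12388) = -((-6)² + 12388) = -(36 + 12388) = -1*12424 = -12424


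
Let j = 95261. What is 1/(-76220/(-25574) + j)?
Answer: 12787/1218140517 ≈ 1.0497e-5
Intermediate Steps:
1/(-76220/(-25574) + j) = 1/(-76220/(-25574) + 95261) = 1/(-76220*(-1/25574) + 95261) = 1/(38110/12787 + 95261) = 1/(1218140517/12787) = 12787/1218140517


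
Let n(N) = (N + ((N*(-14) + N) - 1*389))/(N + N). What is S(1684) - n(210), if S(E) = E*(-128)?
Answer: -90528931/420 ≈ -2.1555e+5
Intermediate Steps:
S(E) = -128*E
n(N) = (-389 - 12*N)/(2*N) (n(N) = (N + ((-14*N + N) - 389))/((2*N)) = (N + (-13*N - 389))*(1/(2*N)) = (N + (-389 - 13*N))*(1/(2*N)) = (-389 - 12*N)*(1/(2*N)) = (-389 - 12*N)/(2*N))
S(1684) - n(210) = -128*1684 - (-6 - 389/2/210) = -215552 - (-6 - 389/2*1/210) = -215552 - (-6 - 389/420) = -215552 - 1*(-2909/420) = -215552 + 2909/420 = -90528931/420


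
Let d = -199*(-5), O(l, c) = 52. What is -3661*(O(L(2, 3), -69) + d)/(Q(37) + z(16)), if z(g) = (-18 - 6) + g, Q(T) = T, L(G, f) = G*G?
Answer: -3833067/29 ≈ -1.3217e+5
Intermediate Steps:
L(G, f) = G**2
z(g) = -24 + g
d = 995
-3661*(O(L(2, 3), -69) + d)/(Q(37) + z(16)) = -3661*(52 + 995)/(37 + (-24 + 16)) = -3661*1047/(37 - 8) = -3661/(29*(1/1047)) = -3661/29/1047 = -3661*1047/29 = -3833067/29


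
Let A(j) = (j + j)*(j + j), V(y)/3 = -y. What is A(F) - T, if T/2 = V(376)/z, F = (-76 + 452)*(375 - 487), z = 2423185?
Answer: 17189304243652816/2423185 ≈ 7.0937e+9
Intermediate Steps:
V(y) = -3*y (V(y) = 3*(-y) = -3*y)
F = -42112 (F = 376*(-112) = -42112)
A(j) = 4*j**2 (A(j) = (2*j)*(2*j) = 4*j**2)
T = -2256/2423185 (T = 2*(-3*376/2423185) = 2*(-1128*1/2423185) = 2*(-1128/2423185) = -2256/2423185 ≈ -0.00093101)
A(F) - T = 4*(-42112)**2 - 1*(-2256/2423185) = 4*1773420544 + 2256/2423185 = 7093682176 + 2256/2423185 = 17189304243652816/2423185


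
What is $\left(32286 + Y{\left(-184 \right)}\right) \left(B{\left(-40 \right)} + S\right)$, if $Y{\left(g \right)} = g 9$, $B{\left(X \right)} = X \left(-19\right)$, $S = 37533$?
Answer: $1172914590$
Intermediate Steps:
$B{\left(X \right)} = - 19 X$
$Y{\left(g \right)} = 9 g$
$\left(32286 + Y{\left(-184 \right)}\right) \left(B{\left(-40 \right)} + S\right) = \left(32286 + 9 \left(-184\right)\right) \left(\left(-19\right) \left(-40\right) + 37533\right) = \left(32286 - 1656\right) \left(760 + 37533\right) = 30630 \cdot 38293 = 1172914590$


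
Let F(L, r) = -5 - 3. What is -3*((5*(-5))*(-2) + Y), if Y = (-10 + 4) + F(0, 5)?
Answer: -108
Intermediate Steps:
F(L, r) = -8
Y = -14 (Y = (-10 + 4) - 8 = -6 - 8 = -14)
-3*((5*(-5))*(-2) + Y) = -3*((5*(-5))*(-2) - 14) = -3*(-25*(-2) - 14) = -3*(50 - 14) = -3*36 = -108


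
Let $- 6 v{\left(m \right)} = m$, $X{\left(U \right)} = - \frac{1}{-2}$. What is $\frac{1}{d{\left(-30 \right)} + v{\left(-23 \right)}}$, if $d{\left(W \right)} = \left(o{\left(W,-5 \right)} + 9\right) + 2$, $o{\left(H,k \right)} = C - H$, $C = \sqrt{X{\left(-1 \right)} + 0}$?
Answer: $\frac{1614}{72343} - \frac{18 \sqrt{2}}{72343} \approx 0.021959$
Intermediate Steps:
$X{\left(U \right)} = \frac{1}{2}$ ($X{\left(U \right)} = \left(-1\right) \left(- \frac{1}{2}\right) = \frac{1}{2}$)
$C = \frac{\sqrt{2}}{2}$ ($C = \sqrt{\frac{1}{2} + 0} = \sqrt{\frac{1}{2}} = \frac{\sqrt{2}}{2} \approx 0.70711$)
$v{\left(m \right)} = - \frac{m}{6}$
$o{\left(H,k \right)} = \frac{\sqrt{2}}{2} - H$
$d{\left(W \right)} = 11 + \frac{\sqrt{2}}{2} - W$ ($d{\left(W \right)} = \left(\left(\frac{\sqrt{2}}{2} - W\right) + 9\right) + 2 = \left(9 + \frac{\sqrt{2}}{2} - W\right) + 2 = 11 + \frac{\sqrt{2}}{2} - W$)
$\frac{1}{d{\left(-30 \right)} + v{\left(-23 \right)}} = \frac{1}{\left(11 + \frac{\sqrt{2}}{2} - -30\right) - - \frac{23}{6}} = \frac{1}{\left(11 + \frac{\sqrt{2}}{2} + 30\right) + \frac{23}{6}} = \frac{1}{\left(41 + \frac{\sqrt{2}}{2}\right) + \frac{23}{6}} = \frac{1}{\frac{269}{6} + \frac{\sqrt{2}}{2}}$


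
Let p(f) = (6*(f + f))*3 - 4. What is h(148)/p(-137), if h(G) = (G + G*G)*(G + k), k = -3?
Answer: -799385/1234 ≈ -647.80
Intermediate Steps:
p(f) = -4 + 36*f (p(f) = (6*(2*f))*3 - 4 = (12*f)*3 - 4 = 36*f - 4 = -4 + 36*f)
h(G) = (-3 + G)*(G + G²) (h(G) = (G + G*G)*(G - 3) = (G + G²)*(-3 + G) = (-3 + G)*(G + G²))
h(148)/p(-137) = (148*(-3 + 148² - 2*148))/(-4 + 36*(-137)) = (148*(-3 + 21904 - 296))/(-4 - 4932) = (148*21605)/(-4936) = 3197540*(-1/4936) = -799385/1234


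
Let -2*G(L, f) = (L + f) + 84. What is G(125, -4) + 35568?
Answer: 70931/2 ≈ 35466.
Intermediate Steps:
G(L, f) = -42 - L/2 - f/2 (G(L, f) = -((L + f) + 84)/2 = -(84 + L + f)/2 = -42 - L/2 - f/2)
G(125, -4) + 35568 = (-42 - ½*125 - ½*(-4)) + 35568 = (-42 - 125/2 + 2) + 35568 = -205/2 + 35568 = 70931/2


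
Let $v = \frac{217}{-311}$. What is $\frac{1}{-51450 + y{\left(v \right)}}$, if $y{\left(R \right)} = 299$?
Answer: $- \frac{1}{51151} \approx -1.955 \cdot 10^{-5}$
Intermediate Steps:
$v = - \frac{217}{311}$ ($v = 217 \left(- \frac{1}{311}\right) = - \frac{217}{311} \approx -0.69775$)
$\frac{1}{-51450 + y{\left(v \right)}} = \frac{1}{-51450 + 299} = \frac{1}{-51151} = - \frac{1}{51151}$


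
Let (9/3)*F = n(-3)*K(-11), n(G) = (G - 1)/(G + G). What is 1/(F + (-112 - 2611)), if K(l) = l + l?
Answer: -9/24551 ≈ -0.00036658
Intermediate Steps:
n(G) = (-1 + G)/(2*G) (n(G) = (-1 + G)/((2*G)) = (-1 + G)*(1/(2*G)) = (-1 + G)/(2*G))
K(l) = 2*l
F = -44/9 (F = (((½)*(-1 - 3)/(-3))*(2*(-11)))/3 = (((½)*(-⅓)*(-4))*(-22))/3 = ((⅔)*(-22))/3 = (⅓)*(-44/3) = -44/9 ≈ -4.8889)
1/(F + (-112 - 2611)) = 1/(-44/9 + (-112 - 2611)) = 1/(-44/9 - 2723) = 1/(-24551/9) = -9/24551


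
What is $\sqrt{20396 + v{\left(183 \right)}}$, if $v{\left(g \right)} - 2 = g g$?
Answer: $\sqrt{53887} \approx 232.14$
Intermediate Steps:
$v{\left(g \right)} = 2 + g^{2}$ ($v{\left(g \right)} = 2 + g g = 2 + g^{2}$)
$\sqrt{20396 + v{\left(183 \right)}} = \sqrt{20396 + \left(2 + 183^{2}\right)} = \sqrt{20396 + \left(2 + 33489\right)} = \sqrt{20396 + 33491} = \sqrt{53887}$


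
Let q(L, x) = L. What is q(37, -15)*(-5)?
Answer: -185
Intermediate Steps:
q(37, -15)*(-5) = 37*(-5) = -185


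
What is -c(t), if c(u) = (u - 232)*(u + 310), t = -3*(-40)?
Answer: 48160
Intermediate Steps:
t = 120
c(u) = (-232 + u)*(310 + u)
-c(t) = -(-71920 + 120² + 78*120) = -(-71920 + 14400 + 9360) = -1*(-48160) = 48160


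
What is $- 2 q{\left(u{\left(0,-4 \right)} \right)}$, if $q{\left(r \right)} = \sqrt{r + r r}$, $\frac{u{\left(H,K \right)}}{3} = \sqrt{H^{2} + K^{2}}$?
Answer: $- 4 \sqrt{39} \approx -24.98$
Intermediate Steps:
$u{\left(H,K \right)} = 3 \sqrt{H^{2} + K^{2}}$
$q{\left(r \right)} = \sqrt{r + r^{2}}$
$- 2 q{\left(u{\left(0,-4 \right)} \right)} = - 2 \sqrt{3 \sqrt{0^{2} + \left(-4\right)^{2}} \left(1 + 3 \sqrt{0^{2} + \left(-4\right)^{2}}\right)} = - 2 \sqrt{3 \sqrt{0 + 16} \left(1 + 3 \sqrt{0 + 16}\right)} = - 2 \sqrt{3 \sqrt{16} \left(1 + 3 \sqrt{16}\right)} = - 2 \sqrt{3 \cdot 4 \left(1 + 3 \cdot 4\right)} = - 2 \sqrt{12 \left(1 + 12\right)} = - 2 \sqrt{12 \cdot 13} = - 2 \sqrt{156} = - 2 \cdot 2 \sqrt{39} = - 4 \sqrt{39}$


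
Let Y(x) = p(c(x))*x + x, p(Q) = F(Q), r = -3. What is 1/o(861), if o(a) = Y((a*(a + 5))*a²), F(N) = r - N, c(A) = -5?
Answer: 1/1658244635838 ≈ 6.0305e-13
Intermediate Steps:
F(N) = -3 - N
p(Q) = -3 - Q
Y(x) = 3*x (Y(x) = (-3 - 1*(-5))*x + x = (-3 + 5)*x + x = 2*x + x = 3*x)
o(a) = 3*a³*(5 + a) (o(a) = 3*((a*(a + 5))*a²) = 3*((a*(5 + a))*a²) = 3*(a³*(5 + a)) = 3*a³*(5 + a))
1/o(861) = 1/(3*861³*(5 + 861)) = 1/(3*638277381*866) = 1/1658244635838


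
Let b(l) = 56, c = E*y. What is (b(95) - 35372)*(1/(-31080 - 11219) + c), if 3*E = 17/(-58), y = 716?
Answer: 3030487161372/1226671 ≈ 2.4705e+6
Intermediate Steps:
E = -17/174 (E = (17/(-58))/3 = (17*(-1/58))/3 = (1/3)*(-17/58) = -17/174 ≈ -0.097701)
c = -6086/87 (c = -17/174*716 = -6086/87 ≈ -69.954)
(b(95) - 35372)*(1/(-31080 - 11219) + c) = (56 - 35372)*(1/(-31080 - 11219) - 6086/87) = -35316*(1/(-42299) - 6086/87) = -35316*(-1/42299 - 6086/87) = -35316*(-257431801/3680013) = 3030487161372/1226671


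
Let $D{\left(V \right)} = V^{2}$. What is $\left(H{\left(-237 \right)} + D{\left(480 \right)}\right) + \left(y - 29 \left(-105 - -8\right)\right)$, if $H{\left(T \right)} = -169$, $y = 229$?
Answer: $233273$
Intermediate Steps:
$\left(H{\left(-237 \right)} + D{\left(480 \right)}\right) + \left(y - 29 \left(-105 - -8\right)\right) = \left(-169 + 480^{2}\right) - \left(-229 + 29 \left(-105 - -8\right)\right) = \left(-169 + 230400\right) - \left(-229 + 29 \left(-105 + 8\right)\right) = 230231 + \left(229 - -2813\right) = 230231 + \left(229 + 2813\right) = 230231 + 3042 = 233273$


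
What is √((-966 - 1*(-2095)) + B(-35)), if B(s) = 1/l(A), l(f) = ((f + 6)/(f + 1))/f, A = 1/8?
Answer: √885154/28 ≈ 33.601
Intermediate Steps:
A = ⅛ ≈ 0.12500
l(f) = (6 + f)/(f*(1 + f)) (l(f) = ((6 + f)/(1 + f))/f = (6 + f)/(f*(1 + f)))
B(s) = 9/392 (B(s) = 1/((6 + ⅛)/((⅛)*(1 + ⅛))) = 1/(8*(49/8)/(9/8)) = 1/(8*(8/9)*(49/8)) = 1/(392/9) = 9/392)
√((-966 - 1*(-2095)) + B(-35)) = √((-966 - 1*(-2095)) + 9/392) = √((-966 + 2095) + 9/392) = √(1129 + 9/392) = √(442577/392) = √885154/28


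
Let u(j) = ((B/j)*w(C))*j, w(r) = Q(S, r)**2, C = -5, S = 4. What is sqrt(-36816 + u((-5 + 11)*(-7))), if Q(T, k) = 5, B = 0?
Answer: 4*I*sqrt(2301) ≈ 191.88*I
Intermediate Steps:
w(r) = 25 (w(r) = 5**2 = 25)
u(j) = 0 (u(j) = ((0/j)*25)*j = (0*25)*j = 0*j = 0)
sqrt(-36816 + u((-5 + 11)*(-7))) = sqrt(-36816 + 0) = sqrt(-36816) = 4*I*sqrt(2301)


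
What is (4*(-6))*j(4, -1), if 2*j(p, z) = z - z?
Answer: 0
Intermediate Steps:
j(p, z) = 0 (j(p, z) = (z - z)/2 = (½)*0 = 0)
(4*(-6))*j(4, -1) = (4*(-6))*0 = -24*0 = 0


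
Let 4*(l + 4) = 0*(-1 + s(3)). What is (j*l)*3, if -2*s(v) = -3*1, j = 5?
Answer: -60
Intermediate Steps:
s(v) = 3/2 (s(v) = -(-3)/2 = -½*(-3) = 3/2)
l = -4 (l = -4 + (0*(-1 + 3/2))/4 = -4 + (0*(½))/4 = -4 + (¼)*0 = -4 + 0 = -4)
(j*l)*3 = (5*(-4))*3 = -20*3 = -60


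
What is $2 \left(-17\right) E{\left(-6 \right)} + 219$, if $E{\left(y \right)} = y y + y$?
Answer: $-801$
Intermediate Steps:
$E{\left(y \right)} = y + y^{2}$ ($E{\left(y \right)} = y^{2} + y = y + y^{2}$)
$2 \left(-17\right) E{\left(-6 \right)} + 219 = 2 \left(-17\right) \left(- 6 \left(1 - 6\right)\right) + 219 = - 34 \left(\left(-6\right) \left(-5\right)\right) + 219 = \left(-34\right) 30 + 219 = -1020 + 219 = -801$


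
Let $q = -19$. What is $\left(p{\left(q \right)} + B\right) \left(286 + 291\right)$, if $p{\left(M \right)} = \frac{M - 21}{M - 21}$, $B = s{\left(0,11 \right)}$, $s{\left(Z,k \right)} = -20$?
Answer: $-10963$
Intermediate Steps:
$B = -20$
$p{\left(M \right)} = 1$ ($p{\left(M \right)} = \frac{-21 + M}{-21 + M} = 1$)
$\left(p{\left(q \right)} + B\right) \left(286 + 291\right) = \left(1 - 20\right) \left(286 + 291\right) = \left(-19\right) 577 = -10963$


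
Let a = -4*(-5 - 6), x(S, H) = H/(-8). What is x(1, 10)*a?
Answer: -55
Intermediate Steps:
x(S, H) = -H/8 (x(S, H) = H*(-⅛) = -H/8)
a = 44 (a = -4*(-11) = 44)
x(1, 10)*a = -⅛*10*44 = -5/4*44 = -55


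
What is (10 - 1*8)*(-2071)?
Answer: -4142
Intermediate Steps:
(10 - 1*8)*(-2071) = (10 - 8)*(-2071) = 2*(-2071) = -4142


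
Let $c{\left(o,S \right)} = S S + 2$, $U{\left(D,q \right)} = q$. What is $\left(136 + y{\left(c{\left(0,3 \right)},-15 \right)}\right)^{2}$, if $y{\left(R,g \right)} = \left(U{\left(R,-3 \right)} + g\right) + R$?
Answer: $16641$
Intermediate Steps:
$c{\left(o,S \right)} = 2 + S^{2}$ ($c{\left(o,S \right)} = S^{2} + 2 = 2 + S^{2}$)
$y{\left(R,g \right)} = -3 + R + g$ ($y{\left(R,g \right)} = \left(-3 + g\right) + R = -3 + R + g$)
$\left(136 + y{\left(c{\left(0,3 \right)},-15 \right)}\right)^{2} = \left(136 - \left(16 - 9\right)\right)^{2} = \left(136 - 7\right)^{2} = 129^{2} = 16641$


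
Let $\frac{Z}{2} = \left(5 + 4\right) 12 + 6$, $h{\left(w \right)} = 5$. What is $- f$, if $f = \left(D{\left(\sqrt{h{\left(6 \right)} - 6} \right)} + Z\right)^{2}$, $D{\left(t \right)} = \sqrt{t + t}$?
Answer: $-52440 - 458 i \approx -52440.0 - 458.0 i$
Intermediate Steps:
$D{\left(t \right)} = \sqrt{2} \sqrt{t}$ ($D{\left(t \right)} = \sqrt{2 t} = \sqrt{2} \sqrt{t}$)
$Z = 228$ ($Z = 2 \left(\left(5 + 4\right) 12 + 6\right) = 2 \left(9 \cdot 12 + 6\right) = 2 \left(108 + 6\right) = 2 \cdot 114 = 228$)
$f = \left(228 + \sqrt{2} \sqrt{i}\right)^{2}$ ($f = \left(\sqrt{2} \sqrt{\sqrt{5 - 6}} + 228\right)^{2} = \left(\sqrt{2} \sqrt{\sqrt{-1}} + 228\right)^{2} = \left(\sqrt{2} \sqrt{i} + 228\right)^{2} = \left(228 + \sqrt{2} \sqrt{i}\right)^{2} \approx 52440.0 + 458.0 i$)
$- f = - (52440 + 458 i) = -52440 - 458 i$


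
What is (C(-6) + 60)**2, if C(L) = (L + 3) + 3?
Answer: 3600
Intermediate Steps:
C(L) = 6 + L (C(L) = (3 + L) + 3 = 6 + L)
(C(-6) + 60)**2 = ((6 - 6) + 60)**2 = (0 + 60)**2 = 60**2 = 3600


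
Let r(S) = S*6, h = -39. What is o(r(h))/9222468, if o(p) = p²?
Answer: 4563/768539 ≈ 0.0059372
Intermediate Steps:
r(S) = 6*S
o(r(h))/9222468 = (6*(-39))²/9222468 = (-234)²*(1/9222468) = 54756*(1/9222468) = 4563/768539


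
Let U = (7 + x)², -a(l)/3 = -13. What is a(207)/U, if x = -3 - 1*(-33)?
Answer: 39/1369 ≈ 0.028488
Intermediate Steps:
a(l) = 39 (a(l) = -3*(-13) = 39)
x = 30 (x = -3 + 33 = 30)
U = 1369 (U = (7 + 30)² = 37² = 1369)
a(207)/U = 39/1369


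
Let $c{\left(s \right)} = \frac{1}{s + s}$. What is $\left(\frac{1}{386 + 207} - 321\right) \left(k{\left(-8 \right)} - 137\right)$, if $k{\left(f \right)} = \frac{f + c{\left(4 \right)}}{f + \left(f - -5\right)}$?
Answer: $\frac{285361442}{6523} \approx 43747.0$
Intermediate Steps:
$c{\left(s \right)} = \frac{1}{2 s}$
$k{\left(f \right)} = \frac{\frac{1}{8} + f}{5 + 2 f}$ ($k{\left(f \right)} = \frac{f + \frac{1}{2 \cdot 4}}{f + \left(f - -5\right)} = \frac{f + \frac{1}{2} \cdot \frac{1}{4}}{f + \left(f + 5\right)} = \frac{f + \frac{1}{8}}{f + \left(5 + f\right)} = \frac{\frac{1}{8} + f}{5 + 2 f}$)
$\left(\frac{1}{386 + 207} - 321\right) \left(k{\left(-8 \right)} - 137\right) = \left(\frac{1}{386 + 207} - 321\right) \left(\frac{1 + 8 \left(-8\right)}{8 \left(5 + 2 \left(-8\right)\right)} - 137\right) = \left(\frac{1}{593} - 321\right) \left(\frac{1 - 64}{8 \left(5 - 16\right)} - 137\right) = \left(\frac{1}{593} - 321\right) \left(\frac{1}{8} \frac{1}{-11} \left(-63\right) - 137\right) = - \frac{190352 \left(\frac{1}{8} \left(- \frac{1}{11}\right) \left(-63\right) - 137\right)}{593} = - \frac{190352 \left(\frac{63}{88} - 137\right)}{593} = \left(- \frac{190352}{593}\right) \left(- \frac{11993}{88}\right) = \frac{285361442}{6523}$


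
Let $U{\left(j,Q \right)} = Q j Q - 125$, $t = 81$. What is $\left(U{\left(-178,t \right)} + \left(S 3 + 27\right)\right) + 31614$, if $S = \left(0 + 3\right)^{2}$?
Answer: $-1136315$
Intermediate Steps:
$S = 9$ ($S = 3^{2} = 9$)
$U{\left(j,Q \right)} = -125 + j Q^{2}$ ($U{\left(j,Q \right)} = j Q^{2} - 125 = -125 + j Q^{2}$)
$\left(U{\left(-178,t \right)} + \left(S 3 + 27\right)\right) + 31614 = \left(\left(-125 - 178 \cdot 81^{2}\right) + \left(9 \cdot 3 + 27\right)\right) + 31614 = \left(\left(-125 - 1167858\right) + \left(27 + 27\right)\right) + 31614 = \left(\left(-125 - 1167858\right) + 54\right) + 31614 = \left(-1167983 + 54\right) + 31614 = -1167929 + 31614 = -1136315$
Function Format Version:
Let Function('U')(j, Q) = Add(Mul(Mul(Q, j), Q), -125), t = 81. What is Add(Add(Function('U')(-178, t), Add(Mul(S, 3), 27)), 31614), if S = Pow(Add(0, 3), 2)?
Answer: -1136315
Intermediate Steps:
S = 9 (S = Pow(3, 2) = 9)
Function('U')(j, Q) = Add(-125, Mul(j, Pow(Q, 2))) (Function('U')(j, Q) = Add(Mul(j, Pow(Q, 2)), -125) = Add(-125, Mul(j, Pow(Q, 2))))
Add(Add(Function('U')(-178, t), Add(Mul(S, 3), 27)), 31614) = Add(Add(Add(-125, Mul(-178, Pow(81, 2))), Add(Mul(9, 3), 27)), 31614) = Add(Add(Add(-125, Mul(-178, 6561)), Add(27, 27)), 31614) = Add(Add(Add(-125, -1167858), 54), 31614) = Add(Add(-1167983, 54), 31614) = Add(-1167929, 31614) = -1136315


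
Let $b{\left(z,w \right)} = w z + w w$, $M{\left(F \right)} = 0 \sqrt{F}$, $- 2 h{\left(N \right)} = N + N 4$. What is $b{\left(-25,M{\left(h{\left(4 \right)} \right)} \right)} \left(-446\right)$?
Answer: $0$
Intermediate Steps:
$h{\left(N \right)} = - \frac{5 N}{2}$ ($h{\left(N \right)} = - \frac{N + N 4}{2} = - \frac{N + 4 N}{2} = - \frac{5 N}{2}$)
$M{\left(F \right)} = 0$
$b{\left(z,w \right)} = w^{2} + w z$ ($b{\left(z,w \right)} = w z + w^{2} = w^{2} + w z$)
$b{\left(-25,M{\left(h{\left(4 \right)} \right)} \right)} \left(-446\right) = 0 \left(0 - 25\right) \left(-446\right) = 0 \left(-25\right) \left(-446\right) = 0 \left(-446\right) = 0$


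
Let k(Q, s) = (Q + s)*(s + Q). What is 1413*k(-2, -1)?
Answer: 12717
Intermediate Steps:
k(Q, s) = (Q + s)² (k(Q, s) = (Q + s)*(Q + s) = (Q + s)²)
1413*k(-2, -1) = 1413*(-2 - 1)² = 1413*(-3)² = 1413*9 = 12717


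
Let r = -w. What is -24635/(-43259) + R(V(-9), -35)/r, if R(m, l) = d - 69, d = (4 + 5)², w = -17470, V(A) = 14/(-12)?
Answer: 215446279/377867365 ≈ 0.57016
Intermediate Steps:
V(A) = -7/6 (V(A) = 14*(-1/12) = -7/6)
d = 81 (d = 9² = 81)
R(m, l) = 12 (R(m, l) = 81 - 69 = 12)
r = 17470 (r = -1*(-17470) = 17470)
-24635/(-43259) + R(V(-9), -35)/r = -24635/(-43259) + 12/17470 = -24635*(-1/43259) + 12*(1/17470) = 24635/43259 + 6/8735 = 215446279/377867365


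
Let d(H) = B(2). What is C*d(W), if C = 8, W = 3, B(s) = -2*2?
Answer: -32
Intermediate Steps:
B(s) = -4
d(H) = -4
C*d(W) = 8*(-4) = -32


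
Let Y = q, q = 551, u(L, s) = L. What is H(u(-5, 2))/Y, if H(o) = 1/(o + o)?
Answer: -1/5510 ≈ -0.00018149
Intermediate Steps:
H(o) = 1/(2*o)
Y = 551
H(u(-5, 2))/Y = ((½)/(-5))/551 = ((½)*(-⅕))*(1/551) = -⅒*1/551 = -1/5510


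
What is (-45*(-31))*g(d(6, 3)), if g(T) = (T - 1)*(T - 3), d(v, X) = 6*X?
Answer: 355725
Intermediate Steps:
g(T) = (-1 + T)*(-3 + T)
(-45*(-31))*g(d(6, 3)) = (-45*(-31))*(3 + (6*3)**2 - 24*3) = 1395*(3 + 18**2 - 4*18) = 1395*(3 + 324 - 72) = 1395*255 = 355725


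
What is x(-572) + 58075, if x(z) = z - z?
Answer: 58075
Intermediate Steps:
x(z) = 0
x(-572) + 58075 = 0 + 58075 = 58075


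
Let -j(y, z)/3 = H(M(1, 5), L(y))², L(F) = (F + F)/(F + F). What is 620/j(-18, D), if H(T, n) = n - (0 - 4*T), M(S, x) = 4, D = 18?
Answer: -620/867 ≈ -0.71511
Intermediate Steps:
L(F) = 1 (L(F) = (2*F)/((2*F)) = (2*F)*(1/(2*F)) = 1)
H(T, n) = n + 4*T (H(T, n) = n - (-4)*T = n + 4*T)
j(y, z) = -867 (j(y, z) = -3*(1 + 4*4)² = -3*(1 + 16)² = -3*17² = -3*289 = -867)
620/j(-18, D) = 620/(-867) = 620*(-1/867) = -620/867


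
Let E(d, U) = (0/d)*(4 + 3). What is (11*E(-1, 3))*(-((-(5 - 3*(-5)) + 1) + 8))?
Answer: 0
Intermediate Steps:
E(d, U) = 0 (E(d, U) = 0*7 = 0)
(11*E(-1, 3))*(-((-(5 - 3*(-5)) + 1) + 8)) = (11*0)*(-((-(5 - 3*(-5)) + 1) + 8)) = 0*(-((-(5 + 15) + 1) + 8)) = 0*(-((-1*20 + 1) + 8)) = 0*(-((-20 + 1) + 8)) = 0*(-(-19 + 8)) = 0*(-1*(-11)) = 0*11 = 0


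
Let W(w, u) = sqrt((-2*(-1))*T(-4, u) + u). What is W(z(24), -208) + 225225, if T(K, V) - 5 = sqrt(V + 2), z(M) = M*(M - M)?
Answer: 225225 + sqrt(-198 + 2*I*sqrt(206)) ≈ 2.2523e+5 + 14.108*I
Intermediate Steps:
z(M) = 0 (z(M) = M*0 = 0)
T(K, V) = 5 + sqrt(2 + V) (T(K, V) = 5 + sqrt(V + 2) = 5 + sqrt(2 + V))
W(w, u) = sqrt(10 + u + 2*sqrt(2 + u)) (W(w, u) = sqrt((-2*(-1))*(5 + sqrt(2 + u)) + u) = sqrt(2*(5 + sqrt(2 + u)) + u) = sqrt((10 + 2*sqrt(2 + u)) + u) = sqrt(10 + u + 2*sqrt(2 + u)))
W(z(24), -208) + 225225 = sqrt(10 - 208 + 2*sqrt(2 - 208)) + 225225 = sqrt(10 - 208 + 2*sqrt(-206)) + 225225 = sqrt(10 - 208 + 2*(I*sqrt(206))) + 225225 = sqrt(10 - 208 + 2*I*sqrt(206)) + 225225 = sqrt(-198 + 2*I*sqrt(206)) + 225225 = 225225 + sqrt(-198 + 2*I*sqrt(206))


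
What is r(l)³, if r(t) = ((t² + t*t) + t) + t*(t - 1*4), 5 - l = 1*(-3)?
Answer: 4741632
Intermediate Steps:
l = 8 (l = 5 - (-3) = 5 - 1*(-3) = 5 + 3 = 8)
r(t) = t + 2*t² + t*(-4 + t) (r(t) = ((t² + t²) + t) + t*(t - 4) = (2*t² + t) + t*(-4 + t) = (t + 2*t²) + t*(-4 + t) = t + 2*t² + t*(-4 + t))
r(l)³ = (3*8*(-1 + 8))³ = (3*8*7)³ = 168³ = 4741632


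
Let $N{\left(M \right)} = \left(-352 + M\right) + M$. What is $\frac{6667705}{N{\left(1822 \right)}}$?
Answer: $\frac{6667705}{3292} \approx 2025.4$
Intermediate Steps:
$N{\left(M \right)} = -352 + 2 M$
$\frac{6667705}{N{\left(1822 \right)}} = \frac{6667705}{-352 + 2 \cdot 1822} = \frac{6667705}{-352 + 3644} = \frac{6667705}{3292}$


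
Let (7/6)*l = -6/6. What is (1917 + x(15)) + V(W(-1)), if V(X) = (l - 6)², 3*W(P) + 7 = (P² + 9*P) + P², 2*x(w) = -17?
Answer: 191641/98 ≈ 1955.5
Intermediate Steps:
l = -6/7 (l = 6*(-6/6)/7 = 6*(-6*⅙)/7 = (6/7)*(-1) = -6/7 ≈ -0.85714)
x(w) = -17/2 (x(w) = (½)*(-17) = -17/2)
W(P) = -7/3 + 3*P + 2*P²/3 (W(P) = -7/3 + ((P² + 9*P) + P²)/3 = -7/3 + (2*P² + 9*P)/3 = -7/3 + (3*P + 2*P²/3) = -7/3 + 3*P + 2*P²/3)
V(X) = 2304/49 (V(X) = (-6/7 - 6)² = (-48/7)² = 2304/49)
(1917 + x(15)) + V(W(-1)) = (1917 - 17/2) + 2304/49 = 3817/2 + 2304/49 = 191641/98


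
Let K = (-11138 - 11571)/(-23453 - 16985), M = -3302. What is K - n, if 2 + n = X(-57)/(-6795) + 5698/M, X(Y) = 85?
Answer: 390117054569/90731104542 ≈ 4.2997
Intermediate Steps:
K = 22709/40438 (K = -22709/(-40438) = -22709*(-1/40438) = 22709/40438 ≈ 0.56158)
n = -8387276/2243709 (n = -2 + (85/(-6795) + 5698/(-3302)) = -2 + (85*(-1/6795) + 5698*(-1/3302)) = -2 + (-17/1359 - 2849/1651) = -2 - 3899858/2243709 = -8387276/2243709 ≈ -3.7381)
K - n = 22709/40438 - 1*(-8387276/2243709) = 22709/40438 + 8387276/2243709 = 390117054569/90731104542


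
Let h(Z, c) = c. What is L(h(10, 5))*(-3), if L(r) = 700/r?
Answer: -420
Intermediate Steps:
L(h(10, 5))*(-3) = (700/5)*(-3) = (700*(1/5))*(-3) = 140*(-3) = -420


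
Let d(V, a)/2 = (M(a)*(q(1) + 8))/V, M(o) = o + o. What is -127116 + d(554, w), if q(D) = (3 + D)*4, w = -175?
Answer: -35219532/277 ≈ -1.2715e+5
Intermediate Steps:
M(o) = 2*o
q(D) = 12 + 4*D
d(V, a) = 96*a/V (d(V, a) = 2*(((2*a)*((12 + 4*1) + 8))/V) = 2*(((2*a)*((12 + 4) + 8))/V) = 2*(((2*a)*(16 + 8))/V) = 2*(((2*a)*24)/V) = 2*((48*a)/V) = 2*(48*a/V) = 96*a/V)
-127116 + d(554, w) = -127116 + 96*(-175)/554 = -127116 + 96*(-175)*(1/554) = -127116 - 8400/277 = -35219532/277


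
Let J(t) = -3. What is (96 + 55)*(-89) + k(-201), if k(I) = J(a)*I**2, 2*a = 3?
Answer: -134642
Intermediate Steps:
a = 3/2 (a = (1/2)*3 = 3/2 ≈ 1.5000)
k(I) = -3*I**2
(96 + 55)*(-89) + k(-201) = (96 + 55)*(-89) - 3*(-201)**2 = 151*(-89) - 3*40401 = -13439 - 121203 = -134642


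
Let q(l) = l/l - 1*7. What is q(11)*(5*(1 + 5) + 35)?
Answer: -390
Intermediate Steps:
q(l) = -6 (q(l) = 1 - 7 = -6)
q(11)*(5*(1 + 5) + 35) = -6*(5*(1 + 5) + 35) = -6*(5*6 + 35) = -6*(30 + 35) = -6*65 = -390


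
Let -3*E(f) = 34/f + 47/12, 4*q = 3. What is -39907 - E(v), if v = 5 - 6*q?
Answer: -1435789/36 ≈ -39883.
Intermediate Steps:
q = 3/4 (q = (1/4)*3 = 3/4 ≈ 0.75000)
v = 1/2 (v = 5 - 6*3/4 = 5 - 9/2 = 1/2 ≈ 0.50000)
E(f) = -47/36 - 34/(3*f) (E(f) = -(34/f + 47/12)/3 = -(47/12 + 34/f)/3 = -47/36 - 34/(3*f))
-39907 - E(v) = -39907 - (-408 - 47*1/2)/(36*1/2) = -39907 - 2*(-408 - 47/2)/36 = -39907 - 2*(-863)/(36*2) = -39907 - 1*(-863/36) = -39907 + 863/36 = -1435789/36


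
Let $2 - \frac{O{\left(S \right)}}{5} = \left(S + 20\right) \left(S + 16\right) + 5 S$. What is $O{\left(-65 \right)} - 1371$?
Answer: $-10761$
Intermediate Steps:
$O{\left(S \right)} = 10 - 25 S - 5 \left(16 + S\right) \left(20 + S\right)$ ($O{\left(S \right)} = 10 - 5 \left(\left(S + 20\right) \left(S + 16\right) + 5 S\right) = 10 - 5 \left(\left(20 + S\right) \left(16 + S\right) + 5 S\right) = 10 - 5 \left(\left(16 + S\right) \left(20 + S\right) + 5 S\right) = 10 - 5 \left(5 S + \left(16 + S\right) \left(20 + S\right)\right) = 10 - \left(25 S + 5 \left(16 + S\right) \left(20 + S\right)\right) = 10 - 25 S - 5 \left(16 + S\right) \left(20 + S\right)$)
$O{\left(-65 \right)} - 1371 = \left(-1590 - -13325 - 5 \left(-65\right)^{2}\right) - 1371 = \left(-1590 + 13325 - 21125\right) - 1371 = -9390 - 1371 = -10761$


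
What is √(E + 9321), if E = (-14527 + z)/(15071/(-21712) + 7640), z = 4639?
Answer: √28488340053264182433/55288203 ≈ 96.539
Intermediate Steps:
E = -71562752/55288203 (E = (-14527 + 4639)/(15071/(-21712) + 7640) = -9888/(15071*(-1/21712) + 7640) = -9888/(-15071/21712 + 7640) = -9888/165864609/21712 = -9888*21712/165864609 = -71562752/55288203 ≈ -1.2944)
√(E + 9321) = √(-71562752/55288203 + 9321) = √(515269777411/55288203) = √28488340053264182433/55288203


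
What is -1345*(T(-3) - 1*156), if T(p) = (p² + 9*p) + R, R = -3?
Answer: 238065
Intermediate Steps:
T(p) = -3 + p² + 9*p (T(p) = (p² + 9*p) - 3 = -3 + p² + 9*p)
-1345*(T(-3) - 1*156) = -1345*((-3 + (-3)² + 9*(-3)) - 1*156) = -1345*((-3 + 9 - 27) - 156) = -1345*(-21 - 156) = -1345*(-177) = 238065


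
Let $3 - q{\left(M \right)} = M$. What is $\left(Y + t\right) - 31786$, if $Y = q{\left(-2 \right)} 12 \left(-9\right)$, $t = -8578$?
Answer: $-40904$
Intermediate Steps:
$q{\left(M \right)} = 3 - M$
$Y = -540$ ($Y = \left(3 - -2\right) 12 \left(-9\right) = \left(3 + 2\right) 12 \left(-9\right) = 5 \cdot 12 \left(-9\right) = 60 \left(-9\right) = -540$)
$\left(Y + t\right) - 31786 = \left(-540 - 8578\right) - 31786 = -9118 - 31786 = -40904$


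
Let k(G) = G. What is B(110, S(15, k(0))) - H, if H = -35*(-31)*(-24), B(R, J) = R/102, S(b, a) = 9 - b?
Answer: 1328095/51 ≈ 26041.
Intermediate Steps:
B(R, J) = R/102 (B(R, J) = R*(1/102) = R/102)
H = -26040 (H = 1085*(-24) = -26040)
B(110, S(15, k(0))) - H = (1/102)*110 - 1*(-26040) = 55/51 + 26040 = 1328095/51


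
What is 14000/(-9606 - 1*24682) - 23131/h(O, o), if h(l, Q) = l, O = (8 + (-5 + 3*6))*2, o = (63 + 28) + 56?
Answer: -49606483/90006 ≈ -551.15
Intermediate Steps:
o = 147 (o = 91 + 56 = 147)
O = 42 (O = (8 + (-5 + 18))*2 = (8 + 13)*2 = 21*2 = 42)
14000/(-9606 - 1*24682) - 23131/h(O, o) = 14000/(-9606 - 1*24682) - 23131/42 = 14000/(-9606 - 24682) - 23131*1/42 = 14000/(-34288) - 23131/42 = 14000*(-1/34288) - 23131/42 = -875/2143 - 23131/42 = -49606483/90006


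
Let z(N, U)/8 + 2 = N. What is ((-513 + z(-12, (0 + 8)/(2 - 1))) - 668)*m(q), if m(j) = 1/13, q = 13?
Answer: -1293/13 ≈ -99.462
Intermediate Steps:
z(N, U) = -16 + 8*N
m(j) = 1/13
((-513 + z(-12, (0 + 8)/(2 - 1))) - 668)*m(q) = ((-513 + (-16 + 8*(-12))) - 668)*(1/13) = ((-513 + (-16 - 96)) - 668)*(1/13) = ((-513 - 112) - 668)*(1/13) = (-625 - 668)*(1/13) = -1293*1/13 = -1293/13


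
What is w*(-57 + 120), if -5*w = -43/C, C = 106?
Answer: 2709/530 ≈ 5.1113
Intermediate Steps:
w = 43/530 (w = -(-43)/(5*106) = -⅕*(-43/106) = 43/530 ≈ 0.081132)
w*(-57 + 120) = 43*(-57 + 120)/530 = (43/530)*63 = 2709/530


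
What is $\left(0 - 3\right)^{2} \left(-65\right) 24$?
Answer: $-14040$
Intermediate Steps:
$\left(0 - 3\right)^{2} \left(-65\right) 24 = \left(-3\right)^{2} \left(-65\right) 24 = 9 \left(-65\right) 24 = \left(-585\right) 24 = -14040$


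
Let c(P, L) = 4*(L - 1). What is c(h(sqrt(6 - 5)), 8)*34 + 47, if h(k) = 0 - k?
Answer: 999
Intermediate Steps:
h(k) = -k
c(P, L) = -4 + 4*L (c(P, L) = 4*(-1 + L) = -4 + 4*L)
c(h(sqrt(6 - 5)), 8)*34 + 47 = (-4 + 4*8)*34 + 47 = (-4 + 32)*34 + 47 = 28*34 + 47 = 952 + 47 = 999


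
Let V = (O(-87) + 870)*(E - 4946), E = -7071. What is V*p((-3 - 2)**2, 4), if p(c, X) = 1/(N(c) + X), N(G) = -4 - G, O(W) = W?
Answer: 9409311/25 ≈ 3.7637e+5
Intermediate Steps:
p(c, X) = 1/(-4 + X - c) (p(c, X) = 1/((-4 - c) + X) = 1/(-4 + X - c))
V = -9409311 (V = (-87 + 870)*(-7071 - 4946) = 783*(-12017) = -9409311)
V*p((-3 - 2)**2, 4) = -(-9409311)/(4 + (-3 - 2)**2 - 1*4) = -(-9409311)/(4 + (-5)**2 - 4) = -(-9409311)/(4 + 25 - 4) = -(-9409311)/25 = -9409311*(-1/25) = 9409311/25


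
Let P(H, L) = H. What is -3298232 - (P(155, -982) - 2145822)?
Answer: -1152565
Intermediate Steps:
-3298232 - (P(155, -982) - 2145822) = -3298232 - (155 - 2145822) = -3298232 - 1*(-2145667) = -3298232 + 2145667 = -1152565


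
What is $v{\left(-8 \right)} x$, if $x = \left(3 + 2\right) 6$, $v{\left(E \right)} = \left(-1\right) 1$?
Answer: $-30$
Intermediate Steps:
$v{\left(E \right)} = -1$
$x = 30$ ($x = 5 \cdot 6 = 30$)
$v{\left(-8 \right)} x = \left(-1\right) 30 = -30$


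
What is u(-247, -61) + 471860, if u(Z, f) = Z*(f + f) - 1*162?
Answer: 501832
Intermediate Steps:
u(Z, f) = -162 + 2*Z*f (u(Z, f) = Z*(2*f) - 162 = 2*Z*f - 162 = -162 + 2*Z*f)
u(-247, -61) + 471860 = (-162 + 2*(-247)*(-61)) + 471860 = (-162 + 30134) + 471860 = 29972 + 471860 = 501832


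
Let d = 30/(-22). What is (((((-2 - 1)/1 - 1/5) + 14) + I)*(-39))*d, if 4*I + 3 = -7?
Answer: 9711/22 ≈ 441.41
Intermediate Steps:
I = -5/2 (I = -¾ + (¼)*(-7) = -¾ - 7/4 = -5/2 ≈ -2.5000)
d = -15/11 (d = 30*(-1/22) = -15/11 ≈ -1.3636)
(((((-2 - 1)/1 - 1/5) + 14) + I)*(-39))*d = (((((-2 - 1)/1 - 1/5) + 14) - 5/2)*(-39))*(-15/11) = ((((-3*1 - 1*⅕) + 14) - 5/2)*(-39))*(-15/11) = ((((-3 - ⅕) + 14) - 5/2)*(-39))*(-15/11) = (((-16/5 + 14) - 5/2)*(-39))*(-15/11) = ((54/5 - 5/2)*(-39))*(-15/11) = ((83/10)*(-39))*(-15/11) = -3237/10*(-15/11) = 9711/22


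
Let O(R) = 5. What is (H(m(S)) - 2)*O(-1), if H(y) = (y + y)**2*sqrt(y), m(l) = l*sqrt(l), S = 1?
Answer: 10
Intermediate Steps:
m(l) = l**(3/2)
H(y) = 4*y**(5/2) (H(y) = (2*y)**2*sqrt(y) = (4*y**2)*sqrt(y) = 4*y**(5/2))
(H(m(S)) - 2)*O(-1) = (4*(1**(3/2))**(5/2) - 2)*5 = (4*1**(5/2) - 2)*5 = (4*1 - 2)*5 = (4 - 2)*5 = 2*5 = 10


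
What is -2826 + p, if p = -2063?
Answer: -4889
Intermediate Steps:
-2826 + p = -2826 - 2063 = -4889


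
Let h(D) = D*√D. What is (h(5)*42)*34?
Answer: 7140*√5 ≈ 15966.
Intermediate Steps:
h(D) = D^(3/2)
(h(5)*42)*34 = (5^(3/2)*42)*34 = ((5*√5)*42)*34 = (210*√5)*34 = 7140*√5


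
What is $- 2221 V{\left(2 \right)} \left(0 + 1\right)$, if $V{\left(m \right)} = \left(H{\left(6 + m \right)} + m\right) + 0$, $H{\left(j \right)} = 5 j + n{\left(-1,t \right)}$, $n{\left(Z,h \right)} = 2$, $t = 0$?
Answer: $-97724$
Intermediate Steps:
$H{\left(j \right)} = 2 + 5 j$ ($H{\left(j \right)} = 5 j + 2 = 2 + 5 j$)
$V{\left(m \right)} = 32 + 6 m$ ($V{\left(m \right)} = \left(\left(2 + 5 \left(6 + m\right)\right) + m\right) + 0 = \left(\left(2 + \left(30 + 5 m\right)\right) + m\right) + 0 = \left(\left(32 + 5 m\right) + m\right) + 0 = \left(32 + 6 m\right) + 0 = 32 + 6 m$)
$- 2221 V{\left(2 \right)} \left(0 + 1\right) = - 2221 \left(32 + 6 \cdot 2\right) \left(0 + 1\right) = - 2221 \left(32 + 12\right) 1 = - 2221 \cdot 44 \cdot 1 = \left(-2221\right) 44 = -97724$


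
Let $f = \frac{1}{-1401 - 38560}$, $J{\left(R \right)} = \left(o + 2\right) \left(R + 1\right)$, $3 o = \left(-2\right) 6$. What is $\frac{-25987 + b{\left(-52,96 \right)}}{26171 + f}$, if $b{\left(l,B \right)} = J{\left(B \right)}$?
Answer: $- \frac{1046218941}{1045819330} \approx -1.0004$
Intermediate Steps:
$o = -4$ ($o = \frac{\left(-2\right) 6}{3} = \frac{1}{3} \left(-12\right) = -4$)
$J{\left(R \right)} = -2 - 2 R$ ($J{\left(R \right)} = \left(-4 + 2\right) \left(R + 1\right) = - 2 \left(1 + R\right) = -2 - 2 R$)
$b{\left(l,B \right)} = -2 - 2 B$
$f = - \frac{1}{39961}$ ($f = \frac{1}{-39961} = - \frac{1}{39961} \approx -2.5024 \cdot 10^{-5}$)
$\frac{-25987 + b{\left(-52,96 \right)}}{26171 + f} = \frac{-25987 - 194}{26171 - \frac{1}{39961}} = \frac{-25987 - 194}{\frac{1045819330}{39961}} = \left(-25987 - 194\right) \frac{39961}{1045819330} = \left(-26181\right) \frac{39961}{1045819330} = - \frac{1046218941}{1045819330}$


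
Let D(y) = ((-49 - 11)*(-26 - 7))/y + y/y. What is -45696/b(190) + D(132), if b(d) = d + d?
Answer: -9904/95 ≈ -104.25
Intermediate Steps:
b(d) = 2*d
D(y) = 1 + 1980/y (D(y) = (-60*(-33))/y + 1 = 1980/y + 1 = 1 + 1980/y)
-45696/b(190) + D(132) = -45696/(2*190) + (1980 + 132)/132 = -45696/380 + (1/132)*2112 = -45696*1/380 + 16 = -11424/95 + 16 = -9904/95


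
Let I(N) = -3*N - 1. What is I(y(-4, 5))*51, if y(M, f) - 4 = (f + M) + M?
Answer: -204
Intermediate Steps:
y(M, f) = 4 + f + 2*M (y(M, f) = 4 + ((f + M) + M) = 4 + ((M + f) + M) = 4 + (f + 2*M) = 4 + f + 2*M)
I(N) = -1 - 3*N
I(y(-4, 5))*51 = (-1 - 3*(4 + 5 + 2*(-4)))*51 = (-1 - 3*(4 + 5 - 8))*51 = (-1 - 3*1)*51 = (-1 - 3)*51 = -4*51 = -204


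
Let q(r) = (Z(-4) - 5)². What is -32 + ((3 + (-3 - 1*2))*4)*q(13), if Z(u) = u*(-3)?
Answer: -424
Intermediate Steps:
Z(u) = -3*u
q(r) = 49 (q(r) = (-3*(-4) - 5)² = (12 - 5)² = 7² = 49)
-32 + ((3 + (-3 - 1*2))*4)*q(13) = -32 + ((3 + (-3 - 1*2))*4)*49 = -32 + ((3 + (-3 - 2))*4)*49 = -32 + ((3 - 5)*4)*49 = -32 - 2*4*49 = -32 - 8*49 = -32 - 392 = -424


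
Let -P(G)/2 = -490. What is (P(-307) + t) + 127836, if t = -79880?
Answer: 48936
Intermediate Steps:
P(G) = 980 (P(G) = -2*(-490) = 980)
(P(-307) + t) + 127836 = (980 - 79880) + 127836 = -78900 + 127836 = 48936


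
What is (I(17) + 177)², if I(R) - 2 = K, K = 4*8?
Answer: 44521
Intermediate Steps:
K = 32
I(R) = 34 (I(R) = 2 + 32 = 34)
(I(17) + 177)² = (34 + 177)² = 211² = 44521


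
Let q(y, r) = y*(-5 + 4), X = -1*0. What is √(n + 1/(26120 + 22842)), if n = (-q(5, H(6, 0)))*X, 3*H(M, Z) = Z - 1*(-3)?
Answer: √48962/48962 ≈ 0.0045193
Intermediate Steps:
H(M, Z) = 1 + Z/3 (H(M, Z) = (Z - 1*(-3))/3 = (Z + 3)/3 = (3 + Z)/3 = 1 + Z/3)
X = 0
q(y, r) = -y (q(y, r) = y*(-1) = -y)
n = 0 (n = -(-1)*5*0 = -1*(-5)*0 = 5*0 = 0)
√(n + 1/(26120 + 22842)) = √(0 + 1/(26120 + 22842)) = √(0 + 1/48962) = √(1/48962) = √48962/48962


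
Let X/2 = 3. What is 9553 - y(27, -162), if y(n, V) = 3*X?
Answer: 9535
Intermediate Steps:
X = 6 (X = 2*3 = 6)
y(n, V) = 18 (y(n, V) = 3*6 = 18)
9553 - y(27, -162) = 9553 - 1*18 = 9553 - 18 = 9535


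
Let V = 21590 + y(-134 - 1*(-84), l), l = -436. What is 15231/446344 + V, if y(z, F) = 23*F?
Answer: 5160644559/446344 ≈ 11562.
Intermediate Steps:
V = 11562 (V = 21590 + 23*(-436) = 21590 - 10028 = 11562)
15231/446344 + V = 15231/446344 + 11562 = 5160644559/446344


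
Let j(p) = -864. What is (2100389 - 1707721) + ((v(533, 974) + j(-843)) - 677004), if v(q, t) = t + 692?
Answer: -283534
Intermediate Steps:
v(q, t) = 692 + t
(2100389 - 1707721) + ((v(533, 974) + j(-843)) - 677004) = (2100389 - 1707721) + (((692 + 974) - 864) - 677004) = 392668 + ((1666 - 864) - 677004) = 392668 + (802 - 677004) = 392668 - 676202 = -283534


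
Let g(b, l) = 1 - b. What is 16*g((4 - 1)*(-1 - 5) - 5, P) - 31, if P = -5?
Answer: 353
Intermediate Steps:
16*g((4 - 1)*(-1 - 5) - 5, P) - 31 = 16*(1 - ((4 - 1)*(-1 - 5) - 5)) - 31 = 16*(1 - (3*(-6) - 5)) - 31 = 16*(1 - (-18 - 5)) - 31 = 16*(1 - 1*(-23)) - 31 = 16*(1 + 23) - 31 = 16*24 - 31 = 384 - 31 = 353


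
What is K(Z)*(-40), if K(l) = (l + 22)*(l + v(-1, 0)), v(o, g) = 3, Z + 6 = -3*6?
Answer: -1680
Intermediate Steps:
Z = -24 (Z = -6 - 3*6 = -6 - 18 = -24)
K(l) = (3 + l)*(22 + l) (K(l) = (l + 22)*(l + 3) = (22 + l)*(3 + l) = (3 + l)*(22 + l))
K(Z)*(-40) = (66 + (-24)**2 + 25*(-24))*(-40) = (66 + 576 - 600)*(-40) = 42*(-40) = -1680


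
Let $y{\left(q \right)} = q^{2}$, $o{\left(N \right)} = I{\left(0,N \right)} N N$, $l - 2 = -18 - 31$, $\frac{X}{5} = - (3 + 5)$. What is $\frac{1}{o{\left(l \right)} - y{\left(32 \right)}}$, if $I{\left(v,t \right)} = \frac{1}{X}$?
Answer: $- \frac{40}{43169} \approx -0.00092659$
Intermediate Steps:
$X = -40$ ($X = 5 \left(- (3 + 5)\right) = 5 \left(\left(-1\right) 8\right) = 5 \left(-8\right) = -40$)
$I{\left(v,t \right)} = - \frac{1}{40}$ ($I{\left(v,t \right)} = \frac{1}{-40} = - \frac{1}{40}$)
$l = -47$ ($l = 2 - 49 = -47$)
$o{\left(N \right)} = - \frac{N^{2}}{40}$ ($o{\left(N \right)} = - \frac{N}{40} N = - \frac{N^{2}}{40}$)
$\frac{1}{o{\left(l \right)} - y{\left(32 \right)}} = \frac{1}{- \frac{\left(-47\right)^{2}}{40} - 32^{2}} = \frac{1}{\left(- \frac{1}{40}\right) 2209 - 1024} = \frac{1}{- \frac{2209}{40} - 1024} = \frac{1}{- \frac{43169}{40}} = - \frac{40}{43169}$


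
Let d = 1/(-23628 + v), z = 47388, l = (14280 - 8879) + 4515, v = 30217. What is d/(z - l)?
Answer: 1/246903008 ≈ 4.0502e-9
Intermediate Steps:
l = 9916 (l = 5401 + 4515 = 9916)
d = 1/6589 (d = 1/(-23628 + 30217) = 1/6589 ≈ 0.00015177)
d/(z - l) = 1/(6589*(47388 - 1*9916)) = 1/(6589*(47388 - 9916)) = (1/6589)/37472 = (1/6589)*(1/37472) = 1/246903008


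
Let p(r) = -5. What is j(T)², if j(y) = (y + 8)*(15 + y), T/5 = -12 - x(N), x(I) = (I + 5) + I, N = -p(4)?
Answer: 232257600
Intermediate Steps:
N = 5 (N = -1*(-5) = 5)
x(I) = 5 + 2*I (x(I) = (5 + I) + I = 5 + 2*I)
T = -135 (T = 5*(-12 - (5 + 2*5)) = 5*(-12 - (5 + 10)) = 5*(-12 - 1*15) = 5*(-12 - 15) = 5*(-27) = -135)
j(y) = (8 + y)*(15 + y)
j(T)² = (120 + (-135)² + 23*(-135))² = (120 + 18225 - 3105)² = 15240² = 232257600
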